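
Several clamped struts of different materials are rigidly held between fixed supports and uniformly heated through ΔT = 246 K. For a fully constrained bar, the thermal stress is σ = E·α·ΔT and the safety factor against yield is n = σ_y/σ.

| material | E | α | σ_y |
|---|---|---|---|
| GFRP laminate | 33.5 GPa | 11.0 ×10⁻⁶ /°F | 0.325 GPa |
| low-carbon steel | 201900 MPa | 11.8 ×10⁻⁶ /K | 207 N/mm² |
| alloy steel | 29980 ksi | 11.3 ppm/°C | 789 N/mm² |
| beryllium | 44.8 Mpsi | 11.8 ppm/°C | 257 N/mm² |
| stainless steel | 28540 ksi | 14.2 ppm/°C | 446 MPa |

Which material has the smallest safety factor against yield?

Converting E to GPa, α to ×10⁻⁶/K, σ_y to MPa, then σ and n for each:
  GFRP laminate: E = 33.50, α = 19.8, σ_y = 325.0 → σ = 163 MPa, n = 1.99
  low-carbon steel: E = 201.9, α = 11.8, σ_y = 207.0 → σ = 586 MPa, n = 0.353
  alloy steel: E = 206.7, α = 11.3, σ_y = 789.0 → σ = 575 MPa, n = 1.37
  beryllium: E = 308.9, α = 11.8, σ_y = 257.0 → σ = 897 MPa, n = 0.287
  stainless steel: E = 196.8, α = 14.2, σ_y = 446.0 → σ = 687 MPa, n = 0.649
Beryllium has the lowest safety factor, n = 0.287.

beryllium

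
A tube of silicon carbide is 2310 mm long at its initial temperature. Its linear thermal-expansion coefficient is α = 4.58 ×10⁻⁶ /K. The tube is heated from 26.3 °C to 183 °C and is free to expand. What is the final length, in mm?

2311.7 mm

ΔT = 183 − 26.3 = 156.7 K.
ΔL = α·L₀·ΔT = 4.58×10⁻⁶ × 2310 mm × 156.7 K = 1.66 mm.
L = L₀ + ΔL = 2310 + 1.66 = 2311.7 mm.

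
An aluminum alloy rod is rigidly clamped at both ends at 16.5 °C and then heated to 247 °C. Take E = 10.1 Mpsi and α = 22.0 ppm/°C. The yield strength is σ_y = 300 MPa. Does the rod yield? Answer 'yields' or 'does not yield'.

E = 10.1 Mpsi = 69.64 GPa.
ΔT = 230.5 K. Constrained thermal stress σ = E·α·ΔT = 69.64×10³ MPa × 22.0×10⁻⁶ × 230.5 = 353 MPa (compressive).
Compare to σ_y = 300 MPa: σ ≥ σ_y, so it yields.

yields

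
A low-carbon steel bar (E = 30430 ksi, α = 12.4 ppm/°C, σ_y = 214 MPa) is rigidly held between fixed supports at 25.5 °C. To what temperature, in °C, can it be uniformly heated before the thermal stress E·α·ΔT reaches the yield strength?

E = 30430 ksi = 209.8 GPa.
E·α·ΔT = 214.0 MPa ⇒ ΔT = 214.0 / (209.8×10³ × 12.4×10⁻⁶) = 82.26 K.
T = 25.5 + 82.26 = 107.8 °C.

108 °C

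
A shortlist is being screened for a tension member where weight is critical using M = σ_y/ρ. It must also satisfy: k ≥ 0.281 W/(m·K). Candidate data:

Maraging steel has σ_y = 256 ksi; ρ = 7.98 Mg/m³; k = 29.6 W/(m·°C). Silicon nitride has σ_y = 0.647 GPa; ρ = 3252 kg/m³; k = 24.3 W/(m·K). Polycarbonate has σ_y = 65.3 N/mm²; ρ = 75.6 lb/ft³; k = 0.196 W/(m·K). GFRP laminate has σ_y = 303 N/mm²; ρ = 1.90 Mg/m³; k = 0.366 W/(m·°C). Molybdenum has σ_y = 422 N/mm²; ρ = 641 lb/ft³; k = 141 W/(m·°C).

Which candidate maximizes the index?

maraging steel

Screen on constraints: k ≥ 0.281 W/(m·K). Survivors: maraging steel, silicon nitride, GFRP laminate, molybdenum.
Convert each candidate to consistent units, then evaluate M:
  maraging steel: σ_y = 1765 MPa, ρ = 7980 kg/m³
  silicon nitride: σ_y = 647.0 MPa, ρ = 3252 kg/m³
  GFRP laminate: σ_y = 303.0 MPa, ρ = 1900 kg/m³
  molybdenum: σ_y = 422.0 MPa, ρ = 10270 kg/m³
  maraging steel: M = 221 kN·m/kg
  silicon nitride: M = 199 kN·m/kg
  GFRP laminate: M = 159 kN·m/kg
  molybdenum: M = 41.1 kN·m/kg
Highest index: maraging steel.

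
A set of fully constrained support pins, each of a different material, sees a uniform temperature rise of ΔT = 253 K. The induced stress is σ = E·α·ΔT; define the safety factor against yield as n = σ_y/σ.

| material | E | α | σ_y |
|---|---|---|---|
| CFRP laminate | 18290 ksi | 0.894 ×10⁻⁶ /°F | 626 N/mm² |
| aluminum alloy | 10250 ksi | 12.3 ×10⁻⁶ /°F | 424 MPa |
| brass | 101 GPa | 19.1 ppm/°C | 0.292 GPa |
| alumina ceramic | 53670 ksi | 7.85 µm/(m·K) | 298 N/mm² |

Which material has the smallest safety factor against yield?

alumina ceramic

Converting E to GPa, α to ×10⁻⁶/K, σ_y to MPa, then σ and n for each:
  CFRP laminate: E = 126.1, α = 1.61, σ_y = 626.0 → σ = 51.3 MPa, n = 12.2
  aluminum alloy: E = 70.67, α = 22.1, σ_y = 424.0 → σ = 396 MPa, n = 1.07
  brass: E = 101.0, α = 19.1, σ_y = 292.0 → σ = 488 MPa, n = 0.598
  alumina ceramic: E = 370.0, α = 7.85, σ_y = 298.0 → σ = 735 MPa, n = 0.405
Smallest n: alumina ceramic with n = 0.405.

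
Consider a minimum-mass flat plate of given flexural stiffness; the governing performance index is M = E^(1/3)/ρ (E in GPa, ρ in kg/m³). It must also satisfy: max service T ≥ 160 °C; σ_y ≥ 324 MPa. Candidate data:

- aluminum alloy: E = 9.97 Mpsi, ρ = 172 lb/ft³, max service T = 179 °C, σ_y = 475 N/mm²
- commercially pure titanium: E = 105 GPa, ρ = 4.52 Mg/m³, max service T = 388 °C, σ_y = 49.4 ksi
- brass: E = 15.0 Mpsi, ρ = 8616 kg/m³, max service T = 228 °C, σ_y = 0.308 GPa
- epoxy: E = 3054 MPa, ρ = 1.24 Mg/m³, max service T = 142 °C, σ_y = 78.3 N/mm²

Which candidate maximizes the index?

Screen on constraints: max service T ≥ 160 °C; σ_y ≥ 324 MPa. Survivors: aluminum alloy, commercially pure titanium.
Putting every candidate on a common basis:
  aluminum alloy: E = 68.74 GPa, ρ = 2755 kg/m³
  commercially pure titanium: E = 105.0 GPa, ρ = 4520 kg/m³
  aluminum alloy: M = 1.49×10⁻³
  commercially pure titanium: M = 1.04×10⁻³
The maximum is for aluminum alloy.

aluminum alloy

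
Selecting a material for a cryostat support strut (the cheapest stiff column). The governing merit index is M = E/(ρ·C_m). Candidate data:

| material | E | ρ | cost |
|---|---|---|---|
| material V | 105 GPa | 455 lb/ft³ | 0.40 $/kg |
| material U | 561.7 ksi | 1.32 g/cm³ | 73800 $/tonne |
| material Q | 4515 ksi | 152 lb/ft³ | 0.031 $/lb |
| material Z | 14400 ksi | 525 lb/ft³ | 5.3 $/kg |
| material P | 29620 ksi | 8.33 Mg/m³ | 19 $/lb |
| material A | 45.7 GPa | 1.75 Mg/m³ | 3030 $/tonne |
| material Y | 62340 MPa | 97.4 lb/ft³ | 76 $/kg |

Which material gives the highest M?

material Q

Normalizing units and computing the index:
  material V: E = 105.0 GPa, ρ = 7288 kg/m³, cost = 0.4000 $/kg
  material U: E = 3.873 GPa, ρ = 1320 kg/m³, cost = 73.80 $/kg
  material Q: E = 31.13 GPa, ρ = 2435 kg/m³, cost = 0.06834 $/kg
  material Z: E = 99.28 GPa, ρ = 8410 kg/m³, cost = 5.300 $/kg
  material P: E = 204.2 GPa, ρ = 8330 kg/m³, cost = 41.89 $/kg
  material A: E = 45.70 GPa, ρ = 1750 kg/m³, cost = 3.030 $/kg
  material Y: E = 62.34 GPa, ρ = 1560 kg/m³, cost = 76.00 $/kg
  material Q: M = 187 MN·m per $
  material V: M = 36.0 MN·m per $
  material A: M = 8.62 MN·m per $
  material Z: M = 2.23 MN·m per $
  material P: M = 0.585 MN·m per $
  material Y: M = 0.526 MN·m per $
  material U: M = 0.0398 MN·m per $
Material Q has the largest M.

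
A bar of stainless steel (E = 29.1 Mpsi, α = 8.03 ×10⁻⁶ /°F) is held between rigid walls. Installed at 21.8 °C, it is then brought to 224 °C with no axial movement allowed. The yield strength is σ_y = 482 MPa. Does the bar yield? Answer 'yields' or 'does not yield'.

yields

E = 29.1 Mpsi = 200.6 GPa.
α = 8.03×10⁻⁶/°F × 9/5 = 14.5×10⁻⁶/K.
ΔT = 202.2 K. Constrained thermal stress σ = E·α·ΔT = 200.6×10³ MPa × 14.5×10⁻⁶ × 202.2 = 586 MPa (compressive).
Compare to σ_y = 482 MPa: σ ≥ σ_y, so it yields.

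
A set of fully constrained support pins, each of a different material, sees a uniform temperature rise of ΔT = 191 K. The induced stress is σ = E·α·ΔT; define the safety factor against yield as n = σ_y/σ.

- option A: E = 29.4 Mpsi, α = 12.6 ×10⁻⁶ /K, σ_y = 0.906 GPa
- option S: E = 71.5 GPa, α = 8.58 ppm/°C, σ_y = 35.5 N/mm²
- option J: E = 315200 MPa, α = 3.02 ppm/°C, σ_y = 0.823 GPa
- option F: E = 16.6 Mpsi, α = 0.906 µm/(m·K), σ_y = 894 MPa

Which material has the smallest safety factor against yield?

With everything in SI (GPa, ×10⁻⁶/K, MPa):
  option A: E = 202.7, α = 12.6, σ_y = 906.0 → σ = 488 MPa, n = 1.86
  option S: E = 71.50, α = 8.58, σ_y = 35.50 → σ = 117 MPa, n = 0.303
  option J: E = 315.2, α = 3.02, σ_y = 823.0 → σ = 182 MPa, n = 4.53
  option F: E = 114.5, α = 0.906, σ_y = 894.0 → σ = 19.8 MPa, n = 45.1
The minimum is option S at n = 0.303.

option S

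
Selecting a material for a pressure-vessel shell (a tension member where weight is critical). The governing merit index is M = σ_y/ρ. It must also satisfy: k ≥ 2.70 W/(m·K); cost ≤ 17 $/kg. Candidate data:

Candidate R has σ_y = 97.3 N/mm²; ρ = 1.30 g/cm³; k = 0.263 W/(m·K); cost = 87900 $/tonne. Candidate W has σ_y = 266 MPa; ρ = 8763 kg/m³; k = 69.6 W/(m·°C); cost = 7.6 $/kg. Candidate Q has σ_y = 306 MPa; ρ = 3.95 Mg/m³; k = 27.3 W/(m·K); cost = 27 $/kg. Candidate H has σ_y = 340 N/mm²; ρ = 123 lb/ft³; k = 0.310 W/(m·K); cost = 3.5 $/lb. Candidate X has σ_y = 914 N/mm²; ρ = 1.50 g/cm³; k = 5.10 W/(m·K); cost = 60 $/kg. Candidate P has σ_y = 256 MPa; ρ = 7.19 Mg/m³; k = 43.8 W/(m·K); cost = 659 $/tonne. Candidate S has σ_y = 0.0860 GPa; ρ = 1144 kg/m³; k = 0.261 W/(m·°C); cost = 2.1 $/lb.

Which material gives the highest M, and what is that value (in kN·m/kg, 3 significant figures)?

Screen on constraints: k ≥ 2.70 W/(m·K); cost ≤ 17 $/kg. Survivors: candidate W, candidate P.
After converting to SI:
  candidate W: σ_y = 266.0 MPa, ρ = 8763 kg/m³
  candidate P: σ_y = 256.0 MPa, ρ = 7190 kg/m³
  candidate P: M = 35.6 kN·m/kg
  candidate W: M = 30.4 kN·m/kg
The maximum is for candidate P.

candidate P, M = 35.6 kN·m/kg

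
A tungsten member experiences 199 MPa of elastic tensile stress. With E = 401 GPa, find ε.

4.96×10⁻⁴

ε = σ/E = 199 / 401000 = 4.96×10⁻⁴.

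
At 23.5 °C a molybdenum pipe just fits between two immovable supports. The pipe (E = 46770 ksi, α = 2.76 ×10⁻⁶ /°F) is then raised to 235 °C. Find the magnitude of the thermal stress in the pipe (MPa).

E = 46770 ksi = 322.5 GPa.
α = 2.76×10⁻⁶/°F × 9/5 = 4.97×10⁻⁶/K.
ΔT = 211.5 K. Constrained thermal stress σ = E·α·ΔT = 322.5×10³ MPa × 4.97×10⁻⁶ × 211.5 = 339 MPa (compressive).

339 MPa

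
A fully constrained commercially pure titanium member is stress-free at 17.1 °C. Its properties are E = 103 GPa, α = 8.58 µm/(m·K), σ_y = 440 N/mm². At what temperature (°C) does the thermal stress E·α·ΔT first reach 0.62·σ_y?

326 °C

σ_y = 440 N/mm² = 440.0 MPa.
E·α·ΔT = 272.8 MPa ⇒ ΔT = 272.8 / (103.0×10³ × 8.58×10⁻⁶) = 308.7 K.
T = 17.1 + 308.7 = 325.8 °C.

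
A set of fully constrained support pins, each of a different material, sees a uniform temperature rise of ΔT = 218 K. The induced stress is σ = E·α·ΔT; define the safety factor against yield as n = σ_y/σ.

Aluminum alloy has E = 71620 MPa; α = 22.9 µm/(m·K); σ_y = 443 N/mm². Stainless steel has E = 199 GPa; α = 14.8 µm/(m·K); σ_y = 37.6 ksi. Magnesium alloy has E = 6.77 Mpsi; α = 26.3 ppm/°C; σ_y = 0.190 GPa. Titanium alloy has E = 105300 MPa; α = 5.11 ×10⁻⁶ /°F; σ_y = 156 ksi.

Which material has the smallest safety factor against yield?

In consistent units (E in GPa, α in ×10⁻⁶/K, σ_y in MPa):
  aluminum alloy: E = 71.62, α = 22.9, σ_y = 443.0 → σ = 358 MPa, n = 1.24
  stainless steel: E = 199.0, α = 14.8, σ_y = 259.2 → σ = 642 MPa, n = 0.404
  magnesium alloy: E = 46.68, α = 26.3, σ_y = 190.0 → σ = 268 MPa, n = 0.710
  titanium alloy: E = 105.3, α = 9.20, σ_y = 1076 → σ = 211 MPa, n = 5.09
Stainless steel has the lowest safety factor, n = 0.404.

stainless steel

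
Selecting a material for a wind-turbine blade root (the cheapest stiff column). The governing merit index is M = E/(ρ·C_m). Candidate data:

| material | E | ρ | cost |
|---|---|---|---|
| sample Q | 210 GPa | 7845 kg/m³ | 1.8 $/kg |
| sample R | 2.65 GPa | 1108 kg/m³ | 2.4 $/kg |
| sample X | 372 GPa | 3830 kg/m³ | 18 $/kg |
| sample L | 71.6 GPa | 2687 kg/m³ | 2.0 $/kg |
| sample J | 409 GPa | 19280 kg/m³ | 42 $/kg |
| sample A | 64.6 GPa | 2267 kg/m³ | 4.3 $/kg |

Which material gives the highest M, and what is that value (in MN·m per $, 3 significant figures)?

sample Q, M = 14.9 MN·m per $

Per-candidate index values:
  sample Q: M = 14.9 MN·m per $
  sample L: M = 13.3 MN·m per $
  sample A: M = 6.63 MN·m per $
  sample X: M = 5.40 MN·m per $
  sample R: M = 0.997 MN·m per $
  sample J: M = 0.505 MN·m per $
Highest index: sample Q.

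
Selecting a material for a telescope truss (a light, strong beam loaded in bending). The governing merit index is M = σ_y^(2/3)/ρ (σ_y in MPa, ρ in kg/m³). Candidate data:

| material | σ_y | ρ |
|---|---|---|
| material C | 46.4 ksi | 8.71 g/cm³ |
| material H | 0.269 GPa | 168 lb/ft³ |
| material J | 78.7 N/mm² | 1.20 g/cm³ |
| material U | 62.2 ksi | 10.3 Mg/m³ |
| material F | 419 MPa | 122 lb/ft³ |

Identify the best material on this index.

material F

After converting to SI:
  material C: σ_y = 319.9 MPa, ρ = 8710 kg/m³
  material H: σ_y = 269.0 MPa, ρ = 2691 kg/m³
  material J: σ_y = 78.70 MPa, ρ = 1200 kg/m³
  material U: σ_y = 428.9 MPa, ρ = 10300 kg/m³
  material F: σ_y = 419.0 MPa, ρ = 1954 kg/m³
  material F: M = 28.7×10⁻³
  material H: M = 15.5×10⁻³
  material J: M = 15.3×10⁻³
  material U: M = 5.52×10⁻³
  material C: M = 5.37×10⁻³
Material F ranks first.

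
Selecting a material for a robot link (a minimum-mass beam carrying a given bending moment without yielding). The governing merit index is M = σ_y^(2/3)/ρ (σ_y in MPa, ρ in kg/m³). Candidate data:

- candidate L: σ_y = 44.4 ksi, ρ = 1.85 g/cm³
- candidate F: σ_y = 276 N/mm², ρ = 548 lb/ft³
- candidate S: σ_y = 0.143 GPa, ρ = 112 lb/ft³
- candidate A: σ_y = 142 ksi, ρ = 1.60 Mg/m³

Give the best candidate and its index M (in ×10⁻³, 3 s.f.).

candidate A, M = 61.6×10⁻³

Putting every candidate on a common basis:
  candidate L: σ_y = 306.1 MPa, ρ = 1850 kg/m³
  candidate F: σ_y = 276.0 MPa, ρ = 8778 kg/m³
  candidate S: σ_y = 143.0 MPa, ρ = 1794 kg/m³
  candidate A: σ_y = 979.1 MPa, ρ = 1600 kg/m³
  candidate A: M = 61.6×10⁻³
  candidate L: M = 24.6×10⁻³
  candidate S: M = 15.2×10⁻³
  candidate F: M = 4.83×10⁻³
Candidate A ranks first.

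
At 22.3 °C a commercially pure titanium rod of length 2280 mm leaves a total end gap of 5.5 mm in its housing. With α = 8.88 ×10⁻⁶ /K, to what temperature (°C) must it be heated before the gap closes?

294 °C

α·L₀·ΔT = 5.5 mm ⇒ ΔT = 5.5 / (8.88×10⁻⁶ × 2280.0) = 271.7 K.
T = 22.3 + 271.7 = 294.0 °C.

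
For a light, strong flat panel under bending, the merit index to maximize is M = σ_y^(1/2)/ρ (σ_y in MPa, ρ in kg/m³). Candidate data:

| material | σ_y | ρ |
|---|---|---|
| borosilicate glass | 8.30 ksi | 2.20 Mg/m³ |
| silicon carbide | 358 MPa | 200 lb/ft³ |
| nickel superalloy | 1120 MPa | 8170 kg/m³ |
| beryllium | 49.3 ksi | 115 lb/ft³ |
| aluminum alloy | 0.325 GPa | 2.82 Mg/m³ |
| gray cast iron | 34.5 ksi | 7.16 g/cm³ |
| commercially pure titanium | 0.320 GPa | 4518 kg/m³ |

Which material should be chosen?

beryllium

After converting to SI:
  borosilicate glass: σ_y = 57.23 MPa, ρ = 2200 kg/m³
  silicon carbide: σ_y = 358.0 MPa, ρ = 3204 kg/m³
  nickel superalloy: σ_y = 1120 MPa, ρ = 8170 kg/m³
  beryllium: σ_y = 339.9 MPa, ρ = 1842 kg/m³
  aluminum alloy: σ_y = 325.0 MPa, ρ = 2820 kg/m³
  gray cast iron: σ_y = 237.9 MPa, ρ = 7160 kg/m³
  commercially pure titanium: σ_y = 320.0 MPa, ρ = 4518 kg/m³
  beryllium: M = 10.0×10⁻³
  aluminum alloy: M = 6.39×10⁻³
  silicon carbide: M = 5.91×10⁻³
  nickel superalloy: M = 4.10×10⁻³
  commercially pure titanium: M = 3.96×10⁻³
  borosilicate glass: M = 3.44×10⁻³
  gray cast iron: M = 2.15×10⁻³
Highest index: beryllium.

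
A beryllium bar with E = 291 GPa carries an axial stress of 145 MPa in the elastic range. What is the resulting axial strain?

ε = σ/E = 145 / 291000 = 4.98×10⁻⁴.

4.98×10⁻⁴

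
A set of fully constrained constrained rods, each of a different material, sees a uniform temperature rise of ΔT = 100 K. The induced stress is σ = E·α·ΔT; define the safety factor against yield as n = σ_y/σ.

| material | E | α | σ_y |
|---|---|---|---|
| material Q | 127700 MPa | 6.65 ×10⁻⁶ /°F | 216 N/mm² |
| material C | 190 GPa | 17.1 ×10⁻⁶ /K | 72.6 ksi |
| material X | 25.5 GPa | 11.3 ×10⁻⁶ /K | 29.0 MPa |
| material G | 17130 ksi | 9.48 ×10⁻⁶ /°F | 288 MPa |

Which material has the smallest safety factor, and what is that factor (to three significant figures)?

material X, n = 1.01

With everything in SI (GPa, ×10⁻⁶/K, MPa):
  material Q: E = 127.7, α = 12.0, σ_y = 216.0 → σ = 153 MPa, n = 1.41
  material C: E = 190.0, α = 17.1, σ_y = 500.6 → σ = 325 MPa, n = 1.54
  material X: E = 25.50, α = 11.3, σ_y = 29.00 → σ = 28.8 MPa, n = 1.01
  material G: E = 118.1, α = 17.1, σ_y = 288.0 → σ = 202 MPa, n = 1.43
Material X has the lowest safety factor, n = 1.01.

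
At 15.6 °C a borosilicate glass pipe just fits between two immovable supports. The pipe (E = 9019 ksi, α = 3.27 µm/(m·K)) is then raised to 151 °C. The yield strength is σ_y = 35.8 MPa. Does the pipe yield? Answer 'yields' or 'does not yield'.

E = 9019 ksi = 62.18 GPa.
ΔT = 135.4 K. Constrained thermal stress σ = E·α·ΔT = 62.18×10³ MPa × 3.27×10⁻⁶ × 135.4 = 27.5 MPa (compressive).
Compare to σ_y = 35.8 MPa: σ < σ_y, so it does not yield.

does not yield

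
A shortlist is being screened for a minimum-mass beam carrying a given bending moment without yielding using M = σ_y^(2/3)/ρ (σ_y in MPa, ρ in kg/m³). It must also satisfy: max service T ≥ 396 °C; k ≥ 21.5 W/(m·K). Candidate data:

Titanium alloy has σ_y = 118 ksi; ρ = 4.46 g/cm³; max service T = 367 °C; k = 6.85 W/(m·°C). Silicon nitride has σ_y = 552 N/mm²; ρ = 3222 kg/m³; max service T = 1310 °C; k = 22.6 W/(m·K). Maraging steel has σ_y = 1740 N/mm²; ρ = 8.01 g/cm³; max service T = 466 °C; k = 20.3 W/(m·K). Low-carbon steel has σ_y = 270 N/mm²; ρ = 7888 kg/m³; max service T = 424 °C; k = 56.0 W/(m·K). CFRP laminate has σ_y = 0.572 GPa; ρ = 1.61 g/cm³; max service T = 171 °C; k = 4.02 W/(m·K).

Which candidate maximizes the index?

Screen on constraints: max service T ≥ 396 °C; k ≥ 21.5 W/(m·K). Survivors: silicon nitride, low-carbon steel.
Putting every candidate on a common basis:
  silicon nitride: σ_y = 552.0 MPa, ρ = 3222 kg/m³
  low-carbon steel: σ_y = 270.0 MPa, ρ = 7888 kg/m³
  silicon nitride: M = 20.9×10⁻³
  low-carbon steel: M = 5.30×10⁻³
Highest index: silicon nitride.

silicon nitride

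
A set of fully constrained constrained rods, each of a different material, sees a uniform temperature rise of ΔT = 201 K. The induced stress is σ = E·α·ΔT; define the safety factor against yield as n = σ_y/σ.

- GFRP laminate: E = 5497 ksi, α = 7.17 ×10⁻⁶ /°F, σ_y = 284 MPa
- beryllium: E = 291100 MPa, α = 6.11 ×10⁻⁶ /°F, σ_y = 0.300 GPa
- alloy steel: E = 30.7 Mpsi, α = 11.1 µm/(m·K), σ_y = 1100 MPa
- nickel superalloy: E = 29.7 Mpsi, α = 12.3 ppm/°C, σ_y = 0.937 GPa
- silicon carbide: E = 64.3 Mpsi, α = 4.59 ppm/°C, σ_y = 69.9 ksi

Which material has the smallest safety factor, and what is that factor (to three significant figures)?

beryllium, n = 0.466

In consistent units (E in GPa, α in ×10⁻⁶/K, σ_y in MPa):
  GFRP laminate: E = 37.90, α = 12.9, σ_y = 284.0 → σ = 98.3 MPa, n = 2.89
  beryllium: E = 291.1, α = 11.0, σ_y = 300.0 → σ = 644 MPa, n = 0.466
  alloy steel: E = 211.7, α = 11.1, σ_y = 1100 → σ = 472 MPa, n = 2.33
  nickel superalloy: E = 204.8, α = 12.3, σ_y = 937.0 → σ = 506 MPa, n = 1.85
  silicon carbide: E = 443.3, α = 4.59, σ_y = 481.9 → σ = 409 MPa, n = 1.18
Beryllium has the lowest safety factor, n = 0.466.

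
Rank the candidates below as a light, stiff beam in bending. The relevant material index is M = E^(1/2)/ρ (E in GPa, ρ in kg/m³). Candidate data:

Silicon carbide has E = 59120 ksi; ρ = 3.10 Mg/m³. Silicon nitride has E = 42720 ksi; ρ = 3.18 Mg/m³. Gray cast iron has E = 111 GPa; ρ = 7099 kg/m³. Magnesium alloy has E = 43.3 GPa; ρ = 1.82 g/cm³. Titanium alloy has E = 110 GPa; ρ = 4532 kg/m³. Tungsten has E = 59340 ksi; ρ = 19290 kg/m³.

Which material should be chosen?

Putting every candidate on a common basis:
  silicon carbide: E = 407.6 GPa, ρ = 3100 kg/m³
  silicon nitride: E = 294.5 GPa, ρ = 3180 kg/m³
  gray cast iron: E = 111.0 GPa, ρ = 7099 kg/m³
  magnesium alloy: E = 43.30 GPa, ρ = 1820 kg/m³
  titanium alloy: E = 110.0 GPa, ρ = 4532 kg/m³
  tungsten: E = 409.1 GPa, ρ = 19290 kg/m³
  silicon carbide: M = 6.51×10⁻³
  silicon nitride: M = 5.40×10⁻³
  magnesium alloy: M = 3.62×10⁻³
  titanium alloy: M = 2.31×10⁻³
  gray cast iron: M = 1.48×10⁻³
  tungsten: M = 1.05×10⁻³
Highest index: silicon carbide.

silicon carbide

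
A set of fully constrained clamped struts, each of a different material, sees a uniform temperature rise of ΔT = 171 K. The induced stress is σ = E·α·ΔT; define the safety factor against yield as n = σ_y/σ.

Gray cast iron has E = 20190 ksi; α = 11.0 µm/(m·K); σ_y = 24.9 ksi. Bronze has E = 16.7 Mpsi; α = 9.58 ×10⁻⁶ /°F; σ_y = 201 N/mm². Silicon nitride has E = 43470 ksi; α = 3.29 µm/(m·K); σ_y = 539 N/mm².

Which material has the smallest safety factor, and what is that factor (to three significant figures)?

bronze, n = 0.592

With everything in SI (GPa, ×10⁻⁶/K, MPa):
  gray cast iron: E = 139.2, α = 11.0, σ_y = 171.7 → σ = 262 MPa, n = 0.656
  bronze: E = 115.1, α = 17.2, σ_y = 201.0 → σ = 340 MPa, n = 0.592
  silicon nitride: E = 299.7, α = 3.29, σ_y = 539.0 → σ = 169 MPa, n = 3.20
Bronze has the lowest safety factor, n = 0.592.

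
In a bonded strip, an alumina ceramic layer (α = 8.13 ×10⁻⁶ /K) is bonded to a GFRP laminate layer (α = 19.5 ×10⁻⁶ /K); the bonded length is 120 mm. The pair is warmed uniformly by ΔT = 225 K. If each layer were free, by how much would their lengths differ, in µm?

Δα = |8.13 − 19.5|×10⁻⁶/K = 11.4×10⁻⁶/K.
ΔL_mismatch = Δα·L·ΔT = 11.4×10⁻⁶ × 120.0 mm × 225.0 K = 307 µm.

307 µm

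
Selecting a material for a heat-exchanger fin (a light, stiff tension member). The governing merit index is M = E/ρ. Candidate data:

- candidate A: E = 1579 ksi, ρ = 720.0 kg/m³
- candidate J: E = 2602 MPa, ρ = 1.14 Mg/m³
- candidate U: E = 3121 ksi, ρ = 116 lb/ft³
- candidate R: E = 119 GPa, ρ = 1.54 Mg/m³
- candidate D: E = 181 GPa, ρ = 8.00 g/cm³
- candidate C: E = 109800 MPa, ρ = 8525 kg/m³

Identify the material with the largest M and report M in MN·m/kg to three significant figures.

candidate R, M = 77.3 MN·m/kg

Normalizing units and computing the index:
  candidate A: E = 10.89 GPa, ρ = 720.0 kg/m³
  candidate J: E = 2.602 GPa, ρ = 1140 kg/m³
  candidate U: E = 21.52 GPa, ρ = 1858 kg/m³
  candidate R: E = 119.0 GPa, ρ = 1540 kg/m³
  candidate D: E = 181.0 GPa, ρ = 8000 kg/m³
  candidate C: E = 109.8 GPa, ρ = 8525 kg/m³
  candidate R: M = 77.3 MN·m/kg
  candidate D: M = 22.6 MN·m/kg
  candidate A: M = 15.1 MN·m/kg
  candidate C: M = 12.9 MN·m/kg
  candidate U: M = 11.6 MN·m/kg
  candidate J: M = 2.28 MN·m/kg
Candidate R ranks first.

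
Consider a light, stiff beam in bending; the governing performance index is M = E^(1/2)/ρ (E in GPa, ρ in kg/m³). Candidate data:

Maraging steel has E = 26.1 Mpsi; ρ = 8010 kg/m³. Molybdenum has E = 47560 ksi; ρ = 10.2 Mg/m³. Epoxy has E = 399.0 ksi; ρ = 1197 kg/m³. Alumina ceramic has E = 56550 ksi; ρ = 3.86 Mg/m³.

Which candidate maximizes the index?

After converting to SI:
  maraging steel: E = 180.0 GPa, ρ = 8010 kg/m³
  molybdenum: E = 327.9 GPa, ρ = 10200 kg/m³
  epoxy: E = 2.751 GPa, ρ = 1197 kg/m³
  alumina ceramic: E = 389.9 GPa, ρ = 3860 kg/m³
  alumina ceramic: M = 5.12×10⁻³
  molybdenum: M = 1.78×10⁻³
  maraging steel: M = 1.67×10⁻³
  epoxy: M = 1.39×10⁻³
Alumina ceramic ranks first.

alumina ceramic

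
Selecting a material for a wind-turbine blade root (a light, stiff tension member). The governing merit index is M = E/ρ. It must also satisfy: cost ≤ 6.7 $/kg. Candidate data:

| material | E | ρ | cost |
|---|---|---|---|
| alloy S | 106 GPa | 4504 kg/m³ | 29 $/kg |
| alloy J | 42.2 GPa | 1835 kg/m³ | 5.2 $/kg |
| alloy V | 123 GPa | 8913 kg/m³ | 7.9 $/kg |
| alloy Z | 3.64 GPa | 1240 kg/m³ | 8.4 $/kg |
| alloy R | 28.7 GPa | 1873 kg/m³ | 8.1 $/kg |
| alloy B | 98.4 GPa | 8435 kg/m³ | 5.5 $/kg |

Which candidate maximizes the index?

alloy J

Screen on constraints: cost ≤ 6.7 $/kg. Survivors: alloy J, alloy B.
Evaluate M for each candidate:
  alloy J: M = 23.0 MN·m/kg
  alloy B: M = 11.7 MN·m/kg
Alloy J ranks first.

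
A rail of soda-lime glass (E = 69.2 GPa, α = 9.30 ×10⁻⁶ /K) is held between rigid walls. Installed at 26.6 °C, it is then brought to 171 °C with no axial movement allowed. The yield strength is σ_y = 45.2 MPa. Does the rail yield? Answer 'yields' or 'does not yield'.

ΔT = 144.4 K. Constrained thermal stress σ = E·α·ΔT = 69.20×10³ MPa × 9.30×10⁻⁶ × 144.4 = 92.9 MPa (compressive).
Compare to σ_y = 45.2 MPa: σ ≥ σ_y, so it yields.

yields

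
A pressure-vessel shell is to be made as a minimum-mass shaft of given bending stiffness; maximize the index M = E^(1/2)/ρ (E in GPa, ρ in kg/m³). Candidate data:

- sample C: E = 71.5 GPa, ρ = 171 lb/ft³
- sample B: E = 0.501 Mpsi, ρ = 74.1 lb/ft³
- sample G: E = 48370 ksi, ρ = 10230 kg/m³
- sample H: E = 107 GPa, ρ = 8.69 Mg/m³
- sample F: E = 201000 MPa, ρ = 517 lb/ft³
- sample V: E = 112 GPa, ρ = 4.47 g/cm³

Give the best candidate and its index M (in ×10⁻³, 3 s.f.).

sample C, M = 3.09×10⁻³

After converting to SI:
  sample C: E = 71.50 GPa, ρ = 2739 kg/m³
  sample B: E = 3.454 GPa, ρ = 1187 kg/m³
  sample G: E = 333.5 GPa, ρ = 10230 kg/m³
  sample H: E = 107.0 GPa, ρ = 8690 kg/m³
  sample F: E = 201.0 GPa, ρ = 8282 kg/m³
  sample V: E = 112.0 GPa, ρ = 4470 kg/m³
  sample C: M = 3.09×10⁻³
  sample V: M = 2.37×10⁻³
  sample G: M = 1.79×10⁻³
  sample F: M = 1.71×10⁻³
  sample B: M = 1.57×10⁻³
  sample H: M = 1.19×10⁻³
Sample C has the largest M.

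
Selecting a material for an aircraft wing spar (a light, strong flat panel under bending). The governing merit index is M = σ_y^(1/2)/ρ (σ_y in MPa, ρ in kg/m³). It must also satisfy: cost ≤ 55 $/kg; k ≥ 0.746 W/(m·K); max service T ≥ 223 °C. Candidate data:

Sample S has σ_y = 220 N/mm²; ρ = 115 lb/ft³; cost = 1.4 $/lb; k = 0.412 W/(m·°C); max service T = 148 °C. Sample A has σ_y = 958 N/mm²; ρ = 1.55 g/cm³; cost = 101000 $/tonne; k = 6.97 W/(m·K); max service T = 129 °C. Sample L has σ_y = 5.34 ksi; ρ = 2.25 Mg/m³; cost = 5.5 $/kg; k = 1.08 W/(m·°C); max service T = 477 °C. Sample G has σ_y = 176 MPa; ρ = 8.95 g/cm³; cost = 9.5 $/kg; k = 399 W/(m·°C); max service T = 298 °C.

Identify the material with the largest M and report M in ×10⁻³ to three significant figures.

sample L, M = 2.70×10⁻³

Screen on constraints: cost ≤ 55 $/kg; k ≥ 0.746 W/(m·K); max service T ≥ 223 °C. Survivors: sample L, sample G.
Putting every candidate on a common basis:
  sample L: σ_y = 36.82 MPa, ρ = 2250 kg/m³
  sample G: σ_y = 176.0 MPa, ρ = 8950 kg/m³
  sample L: M = 2.70×10⁻³
  sample G: M = 1.48×10⁻³
The maximum is for sample L.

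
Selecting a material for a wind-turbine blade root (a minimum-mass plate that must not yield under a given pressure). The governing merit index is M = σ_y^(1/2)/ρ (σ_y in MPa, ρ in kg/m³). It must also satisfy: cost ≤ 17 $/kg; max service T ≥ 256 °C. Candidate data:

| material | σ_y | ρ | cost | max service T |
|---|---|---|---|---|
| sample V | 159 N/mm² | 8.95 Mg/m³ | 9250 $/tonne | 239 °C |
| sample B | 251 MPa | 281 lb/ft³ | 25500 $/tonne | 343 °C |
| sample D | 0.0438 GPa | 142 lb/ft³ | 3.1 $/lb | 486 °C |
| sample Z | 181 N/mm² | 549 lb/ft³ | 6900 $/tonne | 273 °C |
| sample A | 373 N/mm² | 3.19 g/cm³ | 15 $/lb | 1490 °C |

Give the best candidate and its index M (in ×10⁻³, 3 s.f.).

Screen on constraints: cost ≤ 17 $/kg; max service T ≥ 256 °C. Survivors: sample D, sample Z.
Convert each candidate to consistent units, then evaluate M:
  sample D: σ_y = 43.80 MPa, ρ = 2275 kg/m³
  sample Z: σ_y = 181.0 MPa, ρ = 8794 kg/m³
  sample D: M = 2.91×10⁻³
  sample Z: M = 1.53×10⁻³
Highest index: sample D.

sample D, M = 2.91×10⁻³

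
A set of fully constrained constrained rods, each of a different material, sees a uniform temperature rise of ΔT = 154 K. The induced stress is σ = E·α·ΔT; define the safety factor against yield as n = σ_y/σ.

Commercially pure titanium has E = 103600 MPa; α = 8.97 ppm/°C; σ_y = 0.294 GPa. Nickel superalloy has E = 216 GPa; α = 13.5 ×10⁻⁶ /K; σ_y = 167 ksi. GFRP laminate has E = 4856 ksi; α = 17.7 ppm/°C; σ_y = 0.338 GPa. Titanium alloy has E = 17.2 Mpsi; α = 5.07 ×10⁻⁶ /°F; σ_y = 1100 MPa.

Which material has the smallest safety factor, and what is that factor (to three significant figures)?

Per material, after unit conversion:
  commercially pure titanium: E = 103.6, α = 8.97, σ_y = 294.0 → σ = 143 MPa, n = 2.05
  nickel superalloy: E = 216.0, α = 13.5, σ_y = 1151 → σ = 449 MPa, n = 2.56
  GFRP laminate: E = 33.48, α = 17.7, σ_y = 338.0 → σ = 91.3 MPa, n = 3.70
  titanium alloy: E = 118.6, α = 9.13, σ_y = 1100 → σ = 167 MPa, n = 6.60
The minimum is commercially pure titanium at n = 2.05.

commercially pure titanium, n = 2.05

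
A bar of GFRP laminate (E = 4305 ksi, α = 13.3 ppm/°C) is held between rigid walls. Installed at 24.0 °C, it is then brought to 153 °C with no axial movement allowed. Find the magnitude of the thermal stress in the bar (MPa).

50.9 MPa

E = 4305 ksi = 29.68 GPa.
ΔT = 129.0 K. Constrained thermal stress σ = E·α·ΔT = 29.68×10³ MPa × 13.3×10⁻⁶ × 129.0 = 50.9 MPa (compressive).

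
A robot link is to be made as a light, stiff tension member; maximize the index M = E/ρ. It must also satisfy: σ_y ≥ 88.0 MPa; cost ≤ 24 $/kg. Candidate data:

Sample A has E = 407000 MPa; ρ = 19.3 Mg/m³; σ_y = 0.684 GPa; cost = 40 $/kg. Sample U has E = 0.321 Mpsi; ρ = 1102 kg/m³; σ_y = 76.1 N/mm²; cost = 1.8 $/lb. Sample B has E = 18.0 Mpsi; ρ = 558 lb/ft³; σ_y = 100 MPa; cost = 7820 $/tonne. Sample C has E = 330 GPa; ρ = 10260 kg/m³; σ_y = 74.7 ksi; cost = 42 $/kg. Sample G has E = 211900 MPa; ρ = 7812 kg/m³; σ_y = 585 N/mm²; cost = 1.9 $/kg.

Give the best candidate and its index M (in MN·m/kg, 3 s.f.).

sample G, M = 27.1 MN·m/kg

Screen on constraints: σ_y ≥ 88.0 MPa; cost ≤ 24 $/kg. Survivors: sample B, sample G.
Normalizing units and computing the index:
  sample B: E = 124.1 GPa, ρ = 8938 kg/m³
  sample G: E = 211.9 GPa, ρ = 7812 kg/m³
  sample G: M = 27.1 MN·m/kg
  sample B: M = 13.9 MN·m/kg
Highest index: sample G.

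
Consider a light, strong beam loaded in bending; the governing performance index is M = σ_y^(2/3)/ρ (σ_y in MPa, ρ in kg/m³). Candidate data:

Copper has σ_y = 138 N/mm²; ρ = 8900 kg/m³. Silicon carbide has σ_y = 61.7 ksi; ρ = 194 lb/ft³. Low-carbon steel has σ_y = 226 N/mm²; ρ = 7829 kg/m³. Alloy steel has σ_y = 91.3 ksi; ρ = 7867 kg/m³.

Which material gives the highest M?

silicon carbide

Putting every candidate on a common basis:
  copper: σ_y = 138.0 MPa, ρ = 8900 kg/m³
  silicon carbide: σ_y = 425.4 MPa, ρ = 3108 kg/m³
  low-carbon steel: σ_y = 226.0 MPa, ρ = 7829 kg/m³
  alloy steel: σ_y = 629.5 MPa, ρ = 7867 kg/m³
  silicon carbide: M = 18.2×10⁻³
  alloy steel: M = 9.34×10⁻³
  low-carbon steel: M = 4.74×10⁻³
  copper: M = 3.00×10⁻³
Highest index: silicon carbide.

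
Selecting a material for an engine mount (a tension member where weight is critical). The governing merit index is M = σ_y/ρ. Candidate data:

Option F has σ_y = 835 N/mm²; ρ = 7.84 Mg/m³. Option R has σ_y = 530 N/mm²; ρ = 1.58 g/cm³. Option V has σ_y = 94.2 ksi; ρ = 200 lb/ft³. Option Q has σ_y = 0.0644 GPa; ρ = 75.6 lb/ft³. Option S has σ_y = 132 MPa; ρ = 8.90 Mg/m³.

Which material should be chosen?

Putting every candidate on a common basis:
  option F: σ_y = 835.0 MPa, ρ = 7840 kg/m³
  option R: σ_y = 530.0 MPa, ρ = 1580 kg/m³
  option V: σ_y = 649.5 MPa, ρ = 3204 kg/m³
  option Q: σ_y = 64.40 MPa, ρ = 1211 kg/m³
  option S: σ_y = 132.0 MPa, ρ = 8900 kg/m³
  option R: M = 335 kN·m/kg
  option V: M = 203 kN·m/kg
  option F: M = 107 kN·m/kg
  option Q: M = 53.2 kN·m/kg
  option S: M = 14.8 kN·m/kg
The maximum is for option R.

option R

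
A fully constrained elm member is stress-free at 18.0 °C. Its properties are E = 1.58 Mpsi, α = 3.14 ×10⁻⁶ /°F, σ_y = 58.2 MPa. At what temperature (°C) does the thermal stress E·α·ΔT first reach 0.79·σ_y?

765 °C

E = 1.58 Mpsi = 10.89 GPa.
α = 3.14×10⁻⁶/°F × 9/5 = 5.65×10⁻⁶/K.
E·α·ΔT = 45.98 MPa ⇒ ΔT = 45.98 / (10.89×10³ × 5.65×10⁻⁶) = 746.7 K.
T = 18.0 + 746.7 = 764.7 °C.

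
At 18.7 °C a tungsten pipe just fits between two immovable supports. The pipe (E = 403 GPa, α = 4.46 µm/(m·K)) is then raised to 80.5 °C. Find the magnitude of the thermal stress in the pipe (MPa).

ΔT = 61.80 K. Constrained thermal stress σ = E·α·ΔT = 403.0×10³ MPa × 4.46×10⁻⁶ × 61.80 = 111 MPa (compressive).

111 MPa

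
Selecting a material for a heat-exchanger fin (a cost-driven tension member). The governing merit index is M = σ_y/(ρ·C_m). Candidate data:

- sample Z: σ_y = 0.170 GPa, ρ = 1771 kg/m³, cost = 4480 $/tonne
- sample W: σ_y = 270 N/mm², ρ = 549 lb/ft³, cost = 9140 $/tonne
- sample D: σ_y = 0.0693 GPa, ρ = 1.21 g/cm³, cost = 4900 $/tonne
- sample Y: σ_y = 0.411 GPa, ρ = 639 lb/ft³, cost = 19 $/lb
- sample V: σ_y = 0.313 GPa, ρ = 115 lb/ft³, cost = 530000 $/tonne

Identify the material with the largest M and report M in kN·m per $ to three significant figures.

sample Z, M = 21.4 kN·m per $

Normalizing units and computing the index:
  sample Z: σ_y = 170.0 MPa, ρ = 1771 kg/m³, cost = 4.480 $/kg
  sample W: σ_y = 270.0 MPa, ρ = 8794 kg/m³, cost = 9.140 $/kg
  sample D: σ_y = 69.30 MPa, ρ = 1210 kg/m³, cost = 4.900 $/kg
  sample Y: σ_y = 411.0 MPa, ρ = 10240 kg/m³, cost = 41.89 $/kg
  sample V: σ_y = 313.0 MPa, ρ = 1842 kg/m³, cost = 530.0 $/kg
  sample Z: M = 21.4 kN·m per $
  sample D: M = 11.7 kN·m per $
  sample W: M = 3.36 kN·m per $
  sample Y: M = 0.959 kN·m per $
  sample V: M = 0.321 kN·m per $
The maximum is for sample Z.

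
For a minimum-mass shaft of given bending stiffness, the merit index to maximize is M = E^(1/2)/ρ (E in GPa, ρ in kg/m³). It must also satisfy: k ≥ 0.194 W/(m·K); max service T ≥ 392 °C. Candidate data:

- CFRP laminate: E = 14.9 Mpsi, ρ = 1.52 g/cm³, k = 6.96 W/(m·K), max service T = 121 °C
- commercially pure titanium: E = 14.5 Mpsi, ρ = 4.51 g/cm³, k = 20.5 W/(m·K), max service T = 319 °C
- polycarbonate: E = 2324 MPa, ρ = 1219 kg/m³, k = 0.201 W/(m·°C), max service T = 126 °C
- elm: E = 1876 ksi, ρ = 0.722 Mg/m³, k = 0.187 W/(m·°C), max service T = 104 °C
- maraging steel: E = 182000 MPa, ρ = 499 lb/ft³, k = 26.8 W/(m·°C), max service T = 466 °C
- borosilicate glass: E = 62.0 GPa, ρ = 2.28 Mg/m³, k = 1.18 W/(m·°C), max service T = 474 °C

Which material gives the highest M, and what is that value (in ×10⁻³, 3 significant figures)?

borosilicate glass, M = 3.45×10⁻³

Screen on constraints: k ≥ 0.194 W/(m·K); max service T ≥ 392 °C. Survivors: maraging steel, borosilicate glass.
Normalizing units and computing the index:
  maraging steel: E = 182.0 GPa, ρ = 7993 kg/m³
  borosilicate glass: E = 62.00 GPa, ρ = 2280 kg/m³
  borosilicate glass: M = 3.45×10⁻³
  maraging steel: M = 1.69×10⁻³
Borosilicate glass ranks first.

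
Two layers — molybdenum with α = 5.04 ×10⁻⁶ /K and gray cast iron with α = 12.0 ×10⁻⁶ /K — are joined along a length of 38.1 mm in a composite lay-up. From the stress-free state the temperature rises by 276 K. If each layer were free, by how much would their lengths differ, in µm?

73.2 µm

Δα = |5.04 − 12.0|×10⁻⁶/K = 6.96×10⁻⁶/K.
ΔL_mismatch = Δα·L·ΔT = 6.96×10⁻⁶ × 38.1 mm × 276.0 K = 73.2 µm.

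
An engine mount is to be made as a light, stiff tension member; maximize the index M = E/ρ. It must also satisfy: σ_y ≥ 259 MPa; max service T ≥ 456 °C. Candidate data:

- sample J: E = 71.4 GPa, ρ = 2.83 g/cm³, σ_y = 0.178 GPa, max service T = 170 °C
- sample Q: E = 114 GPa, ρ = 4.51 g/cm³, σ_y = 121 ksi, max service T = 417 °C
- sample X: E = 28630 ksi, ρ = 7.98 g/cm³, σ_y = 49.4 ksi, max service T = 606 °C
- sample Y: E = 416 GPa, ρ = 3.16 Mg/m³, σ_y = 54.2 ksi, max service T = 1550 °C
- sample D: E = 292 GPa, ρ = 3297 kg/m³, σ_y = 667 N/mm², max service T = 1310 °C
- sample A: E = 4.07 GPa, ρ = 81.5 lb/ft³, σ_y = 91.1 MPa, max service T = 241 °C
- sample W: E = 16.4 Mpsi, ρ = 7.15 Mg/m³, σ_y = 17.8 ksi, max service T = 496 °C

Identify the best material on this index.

sample Y

Screen on constraints: σ_y ≥ 259 MPa; max service T ≥ 456 °C. Survivors: sample X, sample Y, sample D.
Convert each candidate to consistent units, then evaluate M:
  sample X: E = 197.4 GPa, ρ = 7980 kg/m³
  sample Y: E = 416.0 GPa, ρ = 3160 kg/m³
  sample D: E = 292.0 GPa, ρ = 3297 kg/m³
  sample Y: M = 132 MN·m/kg
  sample D: M = 88.6 MN·m/kg
  sample X: M = 24.7 MN·m/kg
Sample Y has the largest M.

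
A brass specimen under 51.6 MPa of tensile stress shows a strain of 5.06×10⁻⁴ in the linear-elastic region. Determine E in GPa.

102 GPa

E = σ/ε = 51.6 MPa / 5.06×10⁻⁴ = 102000 MPa = 102 GPa.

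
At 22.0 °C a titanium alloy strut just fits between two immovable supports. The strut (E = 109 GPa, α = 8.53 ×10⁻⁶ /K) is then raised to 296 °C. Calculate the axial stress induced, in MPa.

ΔT = 274.0 K. Constrained thermal stress σ = E·α·ΔT = 109.0×10³ MPa × 8.53×10⁻⁶ × 274.0 = 255 MPa (compressive).

255 MPa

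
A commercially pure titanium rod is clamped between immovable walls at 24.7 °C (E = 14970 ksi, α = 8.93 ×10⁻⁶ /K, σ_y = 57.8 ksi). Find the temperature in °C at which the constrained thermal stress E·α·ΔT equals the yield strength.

457 °C

E = 14970 ksi = 103.2 GPa.
σ_y = 57.8 ksi = 398.5 MPa.
E·α·ΔT = 398.5 MPa ⇒ ΔT = 398.5 / (103.2×10³ × 8.93×10⁻⁶) = 432.4 K.
T = 24.7 + 432.4 = 457.1 °C.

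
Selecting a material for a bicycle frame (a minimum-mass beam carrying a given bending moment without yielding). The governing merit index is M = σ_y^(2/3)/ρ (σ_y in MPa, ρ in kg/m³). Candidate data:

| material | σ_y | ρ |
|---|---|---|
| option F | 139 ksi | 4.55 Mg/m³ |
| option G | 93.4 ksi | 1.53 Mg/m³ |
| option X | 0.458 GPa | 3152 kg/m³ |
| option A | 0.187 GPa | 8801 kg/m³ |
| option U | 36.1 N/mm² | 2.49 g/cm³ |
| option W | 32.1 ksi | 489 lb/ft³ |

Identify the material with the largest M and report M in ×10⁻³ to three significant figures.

Normalizing units and computing the index:
  option F: σ_y = 958.4 MPa, ρ = 4550 kg/m³
  option G: σ_y = 644.0 MPa, ρ = 1530 kg/m³
  option X: σ_y = 458.0 MPa, ρ = 3152 kg/m³
  option A: σ_y = 187.0 MPa, ρ = 8801 kg/m³
  option U: σ_y = 36.10 MPa, ρ = 2490 kg/m³
  option W: σ_y = 221.3 MPa, ρ = 7833 kg/m³
  option G: M = 48.7×10⁻³
  option F: M = 21.4×10⁻³
  option X: M = 18.9×10⁻³
  option W: M = 4.67×10⁻³
  option U: M = 4.39×10⁻³
  option A: M = 3.72×10⁻³
Option G has the largest M.

option G, M = 48.7×10⁻³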